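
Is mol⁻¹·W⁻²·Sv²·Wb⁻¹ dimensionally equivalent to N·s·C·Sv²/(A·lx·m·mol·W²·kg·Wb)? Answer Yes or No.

No

Left side:
  W = J/s (power = energy per time),
      = kg·m²·s⁻³.
  So W⁻² = kg⁻²·m⁻⁴·s⁶.
  Sv = J/kg (equivalent dose = energy per mass),
      = m²·s⁻².
  So Sv² = m⁴·s⁻⁴.
  Wb = V·s (flux: a volt is a weber per second),
      = kg·m²·s⁻²·A⁻¹.
  So Wb⁻¹ = kg⁻¹·m⁻²·s²·A.
  Combining: mol⁻¹·W⁻²·Sv²·Wb⁻¹ = mol⁻¹ · (kg⁻²·m⁻⁴·s⁶) · (m⁴·s⁻⁴) · (kg⁻¹·m⁻²·s²·A) = kg⁻³·m⁻²·s⁴·A·mol⁻¹.
Right side:
  lx = lm/m² (illuminance = luminous flux per area),
      = m⁻²·cd.
  So lx⁻¹ = m²·cd⁻¹.
  W = J/s (power = energy per time),
      = kg·m²·s⁻³.
  So W⁻² = kg⁻²·m⁻⁴·s⁶.
  N = kg·m/s² = kg·m·s⁻² (force = mass × acceleration).
  C = A·s = s·A (charge = current × time).
  Wb = V·s (flux: a volt is a weber per second),
      = kg·m²·s⁻²·A⁻¹.
  So Wb⁻¹ = kg⁻¹·m⁻²·s²·A.
  Sv = J/kg (equivalent dose = energy per mass),
      = m²·s⁻².
  So Sv² = m⁴·s⁻⁴.
  Combining: A⁻¹·lx⁻¹·m⁻¹·mol⁻¹·W⁻²·kg⁻¹·N·s·C·Wb⁻¹·Sv² = A⁻¹ · (m²·cd⁻¹) · m⁻¹ · mol⁻¹ · (kg⁻²·m⁻⁴·s⁶) · kg⁻¹ · (kg·m·s⁻²) · s · (s·A) · (kg⁻¹·m⁻²·s²·A) · (m⁴·s⁻⁴) = kg⁻³·s⁴·A·mol⁻¹·cd⁻¹.
Left is kg⁻³·m⁻²·s⁴·A·mol⁻¹; right is kg⁻³·s⁴·A·mol⁻¹·cd⁻¹ — different.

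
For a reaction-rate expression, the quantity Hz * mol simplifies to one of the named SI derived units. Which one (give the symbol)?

kat

Hz = s⁻¹.
Combining: Hz·mol = s⁻¹ · mol = s⁻¹·mol.
s⁻¹·mol is the base-SI form of the katal.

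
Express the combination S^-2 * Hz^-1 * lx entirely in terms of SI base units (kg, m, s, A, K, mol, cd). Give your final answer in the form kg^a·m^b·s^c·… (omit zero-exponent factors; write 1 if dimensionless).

kg²·m²·s⁻⁵·A⁻⁴·cd

S = kg⁻¹·m⁻²·s³·A².
So S⁻² = kg²·m⁴·s⁻⁶·A⁻⁴.
Hz = s⁻¹.
So Hz⁻¹ = s.
lx = m⁻²·cd.
Combining: S⁻²·Hz⁻¹·lx = (kg²·m⁴·s⁻⁶·A⁻⁴) · s · (m⁻²·cd) = kg²·m²·s⁻⁵·A⁻⁴·cd.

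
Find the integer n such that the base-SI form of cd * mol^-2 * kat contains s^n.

-1

kat = mol/s = s⁻¹·mol (catalytic activity).
Combining: cd·mol⁻²·kat = cd · mol⁻² · (s⁻¹·mol) = s⁻¹·mol⁻¹·cd.
The exponent of s is -1.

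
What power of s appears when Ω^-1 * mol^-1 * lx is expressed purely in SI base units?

Ω = V/A (resistance = voltage per current),
    = kg·m²·s⁻³·A⁻².
So Ω⁻¹ = kg⁻¹·m⁻²·s³·A².
lx = lm/m² (illuminance = luminous flux per area),
    = m⁻²·cd.
Combining: Ω⁻¹·mol⁻¹·lx = (kg⁻¹·m⁻²·s³·A²) · mol⁻¹ · (m⁻²·cd) = kg⁻¹·m⁻⁴·s³·A²·mol⁻¹·cd.
The exponent of s is 3.

3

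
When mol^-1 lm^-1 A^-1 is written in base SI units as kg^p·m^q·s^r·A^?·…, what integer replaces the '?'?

lm = cd.
So lm⁻¹ = cd⁻¹.
Combining: mol⁻¹·lm⁻¹·A⁻¹ = mol⁻¹ · cd⁻¹ · A⁻¹ = A⁻¹·mol⁻¹·cd⁻¹.
The exponent of A is -1.

-1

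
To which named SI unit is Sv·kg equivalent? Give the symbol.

J

Sv = J/kg (equivalent dose = energy per mass),
    = m²·s⁻².
Combining: Sv·kg = (m²·s⁻²) · kg = kg·m²·s⁻².
kg·m²·s⁻² is the base-SI form of the joule.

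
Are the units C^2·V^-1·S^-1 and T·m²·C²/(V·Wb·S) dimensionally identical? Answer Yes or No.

Yes

Left side:
  C = A·s = s·A (charge = current × time).
  So C² = s²·A².
  V = W/A (potential = power per current),
      = kg·m²·s⁻³·A⁻¹.
  So V⁻¹ = kg⁻¹·m⁻²·s³·A.
  S = 1/Ω (conductance is reciprocal resistance),
      = kg⁻¹·m⁻²·s³·A².
  So S⁻¹ = kg·m²·s⁻³·A⁻².
  Combining: C²·V⁻¹·S⁻¹ = (s²·A²) · (kg⁻¹·m⁻²·s³·A) · (kg·m²·s⁻³·A⁻²) = s²·A.
Right side:
  V = kg·m²·s⁻³·A⁻¹.
  So V⁻¹ = kg⁻¹·m⁻²·s³·A.
  T = kg·s⁻²·A⁻¹.
  Wb = kg·m²·s⁻²·A⁻¹.
  So Wb⁻¹ = kg⁻¹·m⁻²·s²·A.
  S = kg⁻¹·m⁻²·s³·A².
  So S⁻¹ = kg·m²·s⁻³·A⁻².
  C = s·A.
  So C² = s²·A².
  Combining: V⁻¹·T·m²·Wb⁻¹·S⁻¹·C² = (kg⁻¹·m⁻²·s³·A) · (kg·s⁻²·A⁻¹) · m² · (kg⁻¹·m⁻²·s²·A) · (kg·m²·s⁻³·A⁻²) · (s²·A²) = s²·A.
Both reduce to s²·A.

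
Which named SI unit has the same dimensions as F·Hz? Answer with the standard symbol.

F = kg⁻¹·m⁻²·s⁴·A².
Hz = s⁻¹.
Combining: F·Hz = (kg⁻¹·m⁻²·s⁴·A²) · s⁻¹ = kg⁻¹·m⁻²·s³·A².
kg⁻¹·m⁻²·s³·A² is the base-SI form of the siemens.

S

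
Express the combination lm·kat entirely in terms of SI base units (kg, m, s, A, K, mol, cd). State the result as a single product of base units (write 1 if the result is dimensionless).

lm = cd·sr = cd (luminous flux; sr is dimensionless).
kat = mol/s = s⁻¹·mol (catalytic activity).
Combining: lm·kat = cd · (s⁻¹·mol) = s⁻¹·mol·cd.

s⁻¹·mol·cd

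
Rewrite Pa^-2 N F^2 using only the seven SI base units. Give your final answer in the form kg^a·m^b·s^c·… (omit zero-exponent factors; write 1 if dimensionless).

Pa = kg·m⁻¹·s⁻².
So Pa⁻² = kg⁻²·m²·s⁴.
N = kg·m·s⁻².
F = kg⁻¹·m⁻²·s⁴·A².
So F² = kg⁻²·m⁻⁴·s⁸·A⁴.
Combining: Pa⁻²·N·F² = (kg⁻²·m²·s⁴) · (kg·m·s⁻²) · (kg⁻²·m⁻⁴·s⁸·A⁴) = kg⁻³·m⁻¹·s¹⁰·A⁴.

kg⁻³·m⁻¹·s¹⁰·A⁴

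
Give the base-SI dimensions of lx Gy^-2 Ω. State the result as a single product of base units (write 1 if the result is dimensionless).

kg·m⁻⁴·s·A⁻²·cd

lx = lm/m² (illuminance = luminous flux per area),
    = m⁻²·cd.
Gy = J/kg (absorbed dose = energy per mass),
    = m²·s⁻².
So Gy⁻² = m⁻⁴·s⁴.
Ω = V/A (resistance = voltage per current),
    = kg·m²·s⁻³·A⁻².
Combining: lx·Gy⁻²·Ω = (m⁻²·cd) · (m⁻⁴·s⁴) · (kg·m²·s⁻³·A⁻²) = kg·m⁻⁴·s·A⁻²·cd.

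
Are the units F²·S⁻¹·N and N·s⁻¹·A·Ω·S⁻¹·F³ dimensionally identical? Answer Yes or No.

Left side:
  F = C/V (capacitance = charge per voltage),
      = A·s/(kg·m²·s⁻³·A⁻¹) (substituting C and V),
      = kg⁻¹·m⁻²·s⁴·A².
  So F² = kg⁻²·m⁻⁴·s⁸·A⁴.
  S = 1/Ω (conductance is reciprocal resistance),
      = kg⁻¹·m⁻²·s³·A².
  So S⁻¹ = kg·m²·s⁻³·A⁻².
  N = kg·m/s² = kg·m·s⁻² (force = mass × acceleration).
  Combining: F²·S⁻¹·N = (kg⁻²·m⁻⁴·s⁸·A⁴) · (kg·m²·s⁻³·A⁻²) · (kg·m·s⁻²) = m⁻¹·s³·A².
Right side:
  N = kg·m/s² = kg·m·s⁻² (force = mass × acceleration).
  Ω = V/A (resistance = voltage per current),
      = kg·m²·s⁻³·A⁻².
  S = 1/Ω (conductance is reciprocal resistance),
      = kg⁻¹·m⁻²·s³·A².
  So S⁻¹ = kg·m²·s⁻³·A⁻².
  F = C/V (capacitance = charge per voltage),
      = A·s/(kg·m²·s⁻³·A⁻¹) (substituting C and V),
      = kg⁻¹·m⁻²·s⁴·A².
  So F³ = kg⁻³·m⁻⁶·s¹²·A⁶.
  Combining: N·s⁻¹·A·Ω·S⁻¹·F³ = (kg·m·s⁻²) · s⁻¹ · A · (kg·m²·s⁻³·A⁻²) · (kg·m²·s⁻³·A⁻²) · (kg⁻³·m⁻⁶·s¹²·A⁶) = m⁻¹·s³·A³.
Left is m⁻¹·s³·A²; right is m⁻¹·s³·A³ — different.

No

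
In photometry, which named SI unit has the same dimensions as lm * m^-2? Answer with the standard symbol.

lx

lm = cd.
Combining: lm·m⁻² = cd · m⁻² = m⁻²·cd.
m⁻²·cd is the base-SI form of the lux.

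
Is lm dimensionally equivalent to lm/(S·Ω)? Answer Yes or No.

Yes

Left side:
  lm = cd.
Right side:
  S = 1/Ω (conductance is reciprocal resistance),
      = kg⁻¹·m⁻²·s³·A².
  So S⁻¹ = kg·m²·s⁻³·A⁻².
  lm = cd·sr = cd (luminous flux; sr is dimensionless).
  Ω = V/A (resistance = voltage per current),
      = kg·m²·s⁻³·A⁻².
  So Ω⁻¹ = kg⁻¹·m⁻²·s³·A².
  Combining: S⁻¹·lm·Ω⁻¹ = (kg·m²·s⁻³·A⁻²) · cd · (kg⁻¹·m⁻²·s³·A²) = cd.
Both reduce to cd.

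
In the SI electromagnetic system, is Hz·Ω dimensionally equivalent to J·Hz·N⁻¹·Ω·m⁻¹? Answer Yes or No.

Left side:
  Hz = s⁻¹.
  Ω = kg·m²·s⁻³·A⁻².
  Combining: Hz·Ω = s⁻¹ · (kg·m²·s⁻³·A⁻²) = kg·m²·s⁻⁴·A⁻².
Right side:
  J = N·m (work = force × distance),
      = kg·m²·s⁻².
  Hz = 1/s = s⁻¹ (frequency is cycles per second).
  N = kg·m/s² = kg·m·s⁻² (force = mass × acceleration).
  So N⁻¹ = kg⁻¹·m⁻¹·s².
  Ω = V/A (resistance = voltage per current),
      = kg·m²·s⁻³·A⁻².
  Combining: J·Hz·N⁻¹·Ω·m⁻¹ = (kg·m²·s⁻²) · s⁻¹ · (kg⁻¹·m⁻¹·s²) · (kg·m²·s⁻³·A⁻²) · m⁻¹ = kg·m²·s⁻⁴·A⁻².
Both reduce to kg·m²·s⁻⁴·A⁻².

Yes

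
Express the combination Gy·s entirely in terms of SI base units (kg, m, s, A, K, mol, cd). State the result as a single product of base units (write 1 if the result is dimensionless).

m²·s⁻¹

Gy = m²·s⁻².
Combining: Gy·s = (m²·s⁻²) · s = m²·s⁻¹.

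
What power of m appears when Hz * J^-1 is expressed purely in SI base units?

Hz = 1/s = s⁻¹ (frequency is cycles per second).
J = N·m (work = force × distance),
    = kg·m²·s⁻².
So J⁻¹ = kg⁻¹·m⁻²·s².
Combining: Hz·J⁻¹ = s⁻¹ · (kg⁻¹·m⁻²·s²) = kg⁻¹·m⁻²·s.
The exponent of m is -2.

-2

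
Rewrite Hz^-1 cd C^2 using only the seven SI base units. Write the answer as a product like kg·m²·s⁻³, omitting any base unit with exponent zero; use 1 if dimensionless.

s³·A²·cd

Hz = 1/s = s⁻¹ (frequency is cycles per second).
So Hz⁻¹ = s.
C = A·s = s·A (charge = current × time).
So C² = s²·A².
Combining: Hz⁻¹·cd·C² = s · cd · (s²·A²) = s³·A²·cd.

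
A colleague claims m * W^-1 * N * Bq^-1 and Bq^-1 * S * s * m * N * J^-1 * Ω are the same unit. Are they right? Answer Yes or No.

Left side:
  W = J/s (power = energy per time),
      = kg·m²·s⁻³.
  So W⁻¹ = kg⁻¹·m⁻²·s³.
  N = kg·m/s² = kg·m·s⁻² (force = mass × acceleration).
  Bq = 1/s = s⁻¹ (activity is decays per second).
  So Bq⁻¹ = s.
  Combining: m·W⁻¹·N·Bq⁻¹ = m · (kg⁻¹·m⁻²·s³) · (kg·m·s⁻²) · s = s².
Right side:
  Bq = 1/s = s⁻¹ (activity is decays per second).
  So Bq⁻¹ = s.
  S = 1/Ω (conductance is reciprocal resistance),
      = kg⁻¹·m⁻²·s³·A².
  N = kg·m/s² = kg·m·s⁻² (force = mass × acceleration).
  J = N·m (work = force × distance),
      = kg·m²·s⁻².
  So J⁻¹ = kg⁻¹·m⁻²·s².
  Ω = V/A (resistance = voltage per current),
      = kg·m²·s⁻³·A⁻².
  Combining: Bq⁻¹·S·s·m·N·J⁻¹·Ω = s · (kg⁻¹·m⁻²·s³·A²) · s · m · (kg·m·s⁻²) · (kg⁻¹·m⁻²·s²) · (kg·m²·s⁻³·A⁻²) = s².
Both reduce to s².

Yes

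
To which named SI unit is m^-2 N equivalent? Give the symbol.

Pa

N = kg·m·s⁻².
Combining: m⁻²·N = m⁻² · (kg·m·s⁻²) = kg·m⁻¹·s⁻².
kg·m⁻¹·s⁻² is the base-SI form of the pascal.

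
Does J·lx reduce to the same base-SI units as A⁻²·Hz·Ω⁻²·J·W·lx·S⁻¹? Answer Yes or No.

Left side:
  J = N·m (work = force × distance),
      = kg·m²·s⁻².
  lx = lm/m² (illuminance = luminous flux per area),
      = m⁻²·cd.
  Combining: J·lx = (kg·m²·s⁻²) · (m⁻²·cd) = kg·s⁻²·cd.
Right side:
  Hz = 1/s = s⁻¹ (frequency is cycles per second).
  Ω = V/A (resistance = voltage per current),
      = kg·m²·s⁻³·A⁻².
  So Ω⁻² = kg⁻²·m⁻⁴·s⁶·A⁴.
  J = N·m (work = force × distance),
      = kg·m²·s⁻².
  W = J/s (power = energy per time),
      = kg·m²·s⁻³.
  lx = lm/m² (illuminance = luminous flux per area),
      = m⁻²·cd.
  S = 1/Ω (conductance is reciprocal resistance),
      = kg⁻¹·m⁻²·s³·A².
  So S⁻¹ = kg·m²·s⁻³·A⁻².
  Combining: A⁻²·Hz·Ω⁻²·J·W·lx·S⁻¹ = A⁻² · s⁻¹ · (kg⁻²·m⁻⁴·s⁶·A⁴) · (kg·m²·s⁻²) · (kg·m²·s⁻³) · (m⁻²·cd) · (kg·m²·s⁻³·A⁻²) = kg·s⁻³·cd.
Left is kg·s⁻²·cd; right is kg·s⁻³·cd — different.

No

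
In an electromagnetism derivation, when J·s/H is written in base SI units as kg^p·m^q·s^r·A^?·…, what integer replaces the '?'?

2

J = N·m (work = force × distance),
    = kg·m²·s⁻².
H = Wb/A (inductance = flux per current),
    = kg·m²·s⁻²·A⁻².
So H⁻¹ = kg⁻¹·m⁻²·s²·A².
Combining: J·s·H⁻¹ = (kg·m²·s⁻²) · s · (kg⁻¹·m⁻²·s²·A²) = s·A².
The exponent of A is 2.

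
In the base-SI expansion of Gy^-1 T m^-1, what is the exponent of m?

Gy = J/kg (absorbed dose = energy per mass),
    = m²·s⁻².
So Gy⁻¹ = m⁻²·s².
T = Wb/m² (flux density = flux per area),
    = kg·s⁻²·A⁻¹.
Combining: Gy⁻¹·T·m⁻¹ = (m⁻²·s²) · (kg·s⁻²·A⁻¹) · m⁻¹ = kg·m⁻³·A⁻¹.
The exponent of m is -3.

-3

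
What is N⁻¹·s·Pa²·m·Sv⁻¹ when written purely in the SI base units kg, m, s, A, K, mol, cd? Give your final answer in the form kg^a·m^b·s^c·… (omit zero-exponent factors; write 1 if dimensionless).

N = kg·m·s⁻².
So N⁻¹ = kg⁻¹·m⁻¹·s².
Pa = kg·m⁻¹·s⁻².
So Pa² = kg²·m⁻²·s⁻⁴.
Sv = m²·s⁻².
So Sv⁻¹ = m⁻²·s².
Combining: N⁻¹·s·Pa²·m·Sv⁻¹ = (kg⁻¹·m⁻¹·s²) · s · (kg²·m⁻²·s⁻⁴) · m · (m⁻²·s²) = kg·m⁻⁴·s.

kg·m⁻⁴·s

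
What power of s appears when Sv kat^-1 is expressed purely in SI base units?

-1

Sv = J/kg (equivalent dose = energy per mass),
    = m²·s⁻².
kat = mol/s = s⁻¹·mol (catalytic activity).
So kat⁻¹ = s·mol⁻¹.
Combining: Sv·kat⁻¹ = (m²·s⁻²) · (s·mol⁻¹) = m²·s⁻¹·mol⁻¹.
The exponent of s is -1.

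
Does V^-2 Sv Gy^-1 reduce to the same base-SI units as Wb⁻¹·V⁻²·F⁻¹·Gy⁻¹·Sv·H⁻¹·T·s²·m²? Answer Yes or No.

Yes

Left side:
  V = W/A (potential = power per current),
      = kg·m²·s⁻³·A⁻¹.
  So V⁻² = kg⁻²·m⁻⁴·s⁶·A².
  Sv = J/kg (equivalent dose = energy per mass),
      = m²·s⁻².
  Gy = J/kg (absorbed dose = energy per mass),
      = m²·s⁻².
  So Gy⁻¹ = m⁻²·s².
  Combining: V⁻²·Sv·Gy⁻¹ = (kg⁻²·m⁻⁴·s⁶·A²) · (m²·s⁻²) · (m⁻²·s²) = kg⁻²·m⁻⁴·s⁶·A².
Right side:
  Wb = kg·m²·s⁻²·A⁻¹.
  So Wb⁻¹ = kg⁻¹·m⁻²·s²·A.
  V = kg·m²·s⁻³·A⁻¹.
  So V⁻² = kg⁻²·m⁻⁴·s⁶·A².
  F = kg⁻¹·m⁻²·s⁴·A².
  So F⁻¹ = kg·m²·s⁻⁴·A⁻².
  Gy = m²·s⁻².
  So Gy⁻¹ = m⁻²·s².
  Sv = m²·s⁻².
  H = kg·m²·s⁻²·A⁻².
  So H⁻¹ = kg⁻¹·m⁻²·s²·A².
  T = kg·s⁻²·A⁻¹.
  Combining: Wb⁻¹·V⁻²·F⁻¹·Gy⁻¹·Sv·H⁻¹·T·s²·m² = (kg⁻¹·m⁻²·s²·A) · (kg⁻²·m⁻⁴·s⁶·A²) · (kg·m²·s⁻⁴·A⁻²) · (m⁻²·s²) · (m²·s⁻²) · (kg⁻¹·m⁻²·s²·A²) · (kg·s⁻²·A⁻¹) · s² · m² = kg⁻²·m⁻⁴·s⁶·A².
Both reduce to kg⁻²·m⁻⁴·s⁶·A².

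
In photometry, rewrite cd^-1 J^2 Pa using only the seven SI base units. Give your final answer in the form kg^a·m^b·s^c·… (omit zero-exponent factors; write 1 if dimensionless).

J = kg·m²·s⁻².
So J² = kg²·m⁴·s⁻⁴.
Pa = kg·m⁻¹·s⁻².
Combining: cd⁻¹·J²·Pa = cd⁻¹ · (kg²·m⁴·s⁻⁴) · (kg·m⁻¹·s⁻²) = kg³·m³·s⁻⁶·cd⁻¹.

kg³·m³·s⁻⁶·cd⁻¹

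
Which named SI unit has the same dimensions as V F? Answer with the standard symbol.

C

V = kg·m²·s⁻³·A⁻¹.
F = kg⁻¹·m⁻²·s⁴·A².
Combining: V·F = (kg·m²·s⁻³·A⁻¹) · (kg⁻¹·m⁻²·s⁴·A²) = s·A.
s·A is the base-SI form of the coulomb.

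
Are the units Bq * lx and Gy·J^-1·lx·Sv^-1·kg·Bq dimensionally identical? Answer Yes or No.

No

Left side:
  Bq = s⁻¹.
  lx = m⁻²·cd.
  Combining: Bq·lx = s⁻¹ · (m⁻²·cd) = m⁻²·s⁻¹·cd.
Right side:
  Gy = J/kg (absorbed dose = energy per mass),
      = m²·s⁻².
  J = N·m (work = force × distance),
      = kg·m²·s⁻².
  So J⁻¹ = kg⁻¹·m⁻²·s².
  lx = lm/m² (illuminance = luminous flux per area),
      = m⁻²·cd.
  Sv = J/kg (equivalent dose = energy per mass),
      = m²·s⁻².
  So Sv⁻¹ = m⁻²·s².
  Bq = 1/s = s⁻¹ (activity is decays per second).
  Combining: Gy·J⁻¹·lx·Sv⁻¹·kg·Bq = (m²·s⁻²) · (kg⁻¹·m⁻²·s²) · (m⁻²·cd) · (m⁻²·s²) · kg · s⁻¹ = m⁻⁴·s·cd.
Left is m⁻²·s⁻¹·cd; right is m⁻⁴·s·cd — different.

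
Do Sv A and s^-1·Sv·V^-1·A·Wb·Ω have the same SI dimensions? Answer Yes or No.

Left side:
  Sv = J/kg (equivalent dose = energy per mass),
      = m²·s⁻².
  Combining: Sv·A = (m²·s⁻²) · A = m²·s⁻²·A.
Right side:
  Sv = J/kg (equivalent dose = energy per mass),
      = m²·s⁻².
  V = W/A (potential = power per current),
      = kg·m²·s⁻³·A⁻¹.
  So V⁻¹ = kg⁻¹·m⁻²·s³·A.
  Wb = V·s (flux: a volt is a weber per second),
      = kg·m²·s⁻²·A⁻¹.
  Ω = V/A (resistance = voltage per current),
      = kg·m²·s⁻³·A⁻².
  Combining: s⁻¹·Sv·V⁻¹·A·Wb·Ω = s⁻¹ · (m²·s⁻²) · (kg⁻¹·m⁻²·s³·A) · A · (kg·m²·s⁻²·A⁻¹) · (kg·m²·s⁻³·A⁻²) = kg·m⁴·s⁻⁵·A⁻¹.
Left is m²·s⁻²·A; right is kg·m⁴·s⁻⁵·A⁻¹ — different.

No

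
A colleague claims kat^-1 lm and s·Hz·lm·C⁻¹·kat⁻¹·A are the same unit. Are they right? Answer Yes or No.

No

Left side:
  kat = s⁻¹·mol.
  So kat⁻¹ = s·mol⁻¹.
  lm = cd.
  Combining: kat⁻¹·lm = (s·mol⁻¹) · cd = s·mol⁻¹·cd.
Right side:
  Hz = s⁻¹.
  lm = cd.
  C = s·A.
  So C⁻¹ = s⁻¹·A⁻¹.
  kat = s⁻¹·mol.
  So kat⁻¹ = s·mol⁻¹.
  Combining: s·Hz·lm·C⁻¹·kat⁻¹·A = s · s⁻¹ · cd · (s⁻¹·A⁻¹) · (s·mol⁻¹) · A = mol⁻¹·cd.
Left is s·mol⁻¹·cd; right is mol⁻¹·cd — different.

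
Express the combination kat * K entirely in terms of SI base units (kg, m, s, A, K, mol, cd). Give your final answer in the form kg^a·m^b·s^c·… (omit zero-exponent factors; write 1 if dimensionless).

kat = mol/s = s⁻¹·mol (catalytic activity).
Combining: kat·K = (s⁻¹·mol) · K = s⁻¹·K·mol.

s⁻¹·K·mol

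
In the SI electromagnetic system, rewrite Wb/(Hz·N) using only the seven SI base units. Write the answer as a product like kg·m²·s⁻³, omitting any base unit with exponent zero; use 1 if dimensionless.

Hz = 1/s = s⁻¹ (frequency is cycles per second).
So Hz⁻¹ = s.
N = kg·m/s² = kg·m·s⁻² (force = mass × acceleration).
So N⁻¹ = kg⁻¹·m⁻¹·s².
Wb = V·s (flux: a volt is a weber per second),
    = kg·m²·s⁻²·A⁻¹.
Combining: Hz⁻¹·N⁻¹·Wb = s · (kg⁻¹·m⁻¹·s²) · (kg·m²·s⁻²·A⁻¹) = m·s·A⁻¹.

m·s·A⁻¹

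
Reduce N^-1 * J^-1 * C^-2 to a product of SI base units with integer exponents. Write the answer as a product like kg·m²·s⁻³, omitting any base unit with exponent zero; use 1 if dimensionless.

N = kg·m/s² = kg·m·s⁻² (force = mass × acceleration).
So N⁻¹ = kg⁻¹·m⁻¹·s².
J = N·m (work = force × distance),
    = kg·m²·s⁻².
So J⁻¹ = kg⁻¹·m⁻²·s².
C = A·s = s·A (charge = current × time).
So C⁻² = s⁻²·A⁻².
Combining: N⁻¹·J⁻¹·C⁻² = (kg⁻¹·m⁻¹·s²) · (kg⁻¹·m⁻²·s²) · (s⁻²·A⁻²) = kg⁻²·m⁻³·s²·A⁻².

kg⁻²·m⁻³·s²·A⁻²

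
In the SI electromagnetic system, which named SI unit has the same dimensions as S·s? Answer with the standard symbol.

F

S = 1/Ω (conductance is reciprocal resistance),
    = kg⁻¹·m⁻²·s³·A².
Combining: S·s = (kg⁻¹·m⁻²·s³·A²) · s = kg⁻¹·m⁻²·s⁴·A².
kg⁻¹·m⁻²·s⁴·A² is the base-SI form of the farad.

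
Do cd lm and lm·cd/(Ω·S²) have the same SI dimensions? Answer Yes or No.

Left side:
  lm = cd·sr = cd (luminous flux; sr is dimensionless).
  Combining: cd·lm = cd · cd = cd².
Right side:
  lm = cd·sr = cd (luminous flux; sr is dimensionless).
  Ω = V/A (resistance = voltage per current),
      = kg·m²·s⁻³·A⁻².
  So Ω⁻¹ = kg⁻¹·m⁻²·s³·A².
  S = 1/Ω (conductance is reciprocal resistance),
      = kg⁻¹·m⁻²·s³·A².
  So S⁻² = kg²·m⁴·s⁻⁶·A⁻⁴.
  Combining: lm·cd·Ω⁻¹·S⁻² = cd · cd · (kg⁻¹·m⁻²·s³·A²) · (kg²·m⁴·s⁻⁶·A⁻⁴) = kg·m²·s⁻³·A⁻²·cd².
Left is cd²; right is kg·m²·s⁻³·A⁻²·cd² — different.

No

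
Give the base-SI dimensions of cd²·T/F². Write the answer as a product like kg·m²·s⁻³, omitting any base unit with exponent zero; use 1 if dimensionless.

T = Wb/m² (flux density = flux per area),
    = kg·s⁻²·A⁻¹.
F = C/V (capacitance = charge per voltage),
    = A·s/(kg·m²·s⁻³·A⁻¹) (substituting C and V),
    = kg⁻¹·m⁻²·s⁴·A².
So F⁻² = kg²·m⁴·s⁻⁸·A⁻⁴.
Combining: cd²·T·F⁻² = cd² · (kg·s⁻²·A⁻¹) · (kg²·m⁴·s⁻⁸·A⁻⁴) = kg³·m⁴·s⁻¹⁰·A⁻⁵·cd².

kg³·m⁴·s⁻¹⁰·A⁻⁵·cd²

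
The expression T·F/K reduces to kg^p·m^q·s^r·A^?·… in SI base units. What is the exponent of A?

1

T = kg·s⁻²·A⁻¹.
F = kg⁻¹·m⁻²·s⁴·A².
Combining: T·F·K⁻¹ = (kg·s⁻²·A⁻¹) · (kg⁻¹·m⁻²·s⁴·A²) · K⁻¹ = m⁻²·s²·A·K⁻¹.
The exponent of A is 1.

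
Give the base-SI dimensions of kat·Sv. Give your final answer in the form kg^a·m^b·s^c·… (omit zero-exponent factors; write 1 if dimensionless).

m²·s⁻³·mol

kat = s⁻¹·mol.
Sv = m²·s⁻².
Combining: kat·Sv = (s⁻¹·mol) · (m²·s⁻²) = m²·s⁻³·mol.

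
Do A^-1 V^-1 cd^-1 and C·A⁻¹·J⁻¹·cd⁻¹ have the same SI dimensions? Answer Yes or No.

Left side:
  V = W/A (potential = power per current),
      = kg·m²·s⁻³·A⁻¹.
  So V⁻¹ = kg⁻¹·m⁻²·s³·A.
  Combining: A⁻¹·V⁻¹·cd⁻¹ = A⁻¹ · (kg⁻¹·m⁻²·s³·A) · cd⁻¹ = kg⁻¹·m⁻²·s³·cd⁻¹.
Right side:
  C = s·A.
  J = kg·m²·s⁻².
  So J⁻¹ = kg⁻¹·m⁻²·s².
  Combining: C·A⁻¹·J⁻¹·cd⁻¹ = (s·A) · A⁻¹ · (kg⁻¹·m⁻²·s²) · cd⁻¹ = kg⁻¹·m⁻²·s³·cd⁻¹.
Both reduce to kg⁻¹·m⁻²·s³·cd⁻¹.

Yes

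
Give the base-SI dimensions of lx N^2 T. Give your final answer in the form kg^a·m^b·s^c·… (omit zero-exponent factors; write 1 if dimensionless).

lx = m⁻²·cd.
N = kg·m·s⁻².
So N² = kg²·m²·s⁻⁴.
T = kg·s⁻²·A⁻¹.
Combining: lx·N²·T = (m⁻²·cd) · (kg²·m²·s⁻⁴) · (kg·s⁻²·A⁻¹) = kg³·s⁻⁶·A⁻¹·cd.

kg³·s⁻⁶·A⁻¹·cd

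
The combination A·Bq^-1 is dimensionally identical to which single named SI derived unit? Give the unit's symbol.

C

Bq = 1/s = s⁻¹ (activity is decays per second).
So Bq⁻¹ = s.
Combining: A·Bq⁻¹ = A · s = s·A.
s·A is the base-SI form of the coulomb.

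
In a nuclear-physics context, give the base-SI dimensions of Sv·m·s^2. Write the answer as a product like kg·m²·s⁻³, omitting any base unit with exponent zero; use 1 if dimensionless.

Sv = J/kg (equivalent dose = energy per mass),
    = m²·s⁻².
Combining: Sv·m·s² = (m²·s⁻²) · m · s² = m³.

m³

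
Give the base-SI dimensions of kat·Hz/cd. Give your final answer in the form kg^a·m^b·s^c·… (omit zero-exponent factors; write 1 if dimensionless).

s⁻²·mol·cd⁻¹

kat = s⁻¹·mol.
Hz = s⁻¹.
Combining: cd⁻¹·kat·Hz = cd⁻¹ · (s⁻¹·mol) · s⁻¹ = s⁻²·mol·cd⁻¹.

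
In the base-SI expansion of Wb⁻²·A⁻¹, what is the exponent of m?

-4

Wb = V·s (flux: a volt is a weber per second),
    = kg·m²·s⁻²·A⁻¹.
So Wb⁻² = kg⁻²·m⁻⁴·s⁴·A².
Combining: Wb⁻²·A⁻¹ = (kg⁻²·m⁻⁴·s⁴·A²) · A⁻¹ = kg⁻²·m⁻⁴·s⁴·A.
The exponent of m is -4.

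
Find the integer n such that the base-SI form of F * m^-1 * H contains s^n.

F = C/V (capacitance = charge per voltage),
    = A·s/(kg·m²·s⁻³·A⁻¹) (substituting C and V),
    = kg⁻¹·m⁻²·s⁴·A².
H = Wb/A (inductance = flux per current),
    = kg·m²·s⁻²·A⁻².
Combining: F·m⁻¹·H = (kg⁻¹·m⁻²·s⁴·A²) · m⁻¹ · (kg·m²·s⁻²·A⁻²) = m⁻¹·s².
The exponent of s is 2.

2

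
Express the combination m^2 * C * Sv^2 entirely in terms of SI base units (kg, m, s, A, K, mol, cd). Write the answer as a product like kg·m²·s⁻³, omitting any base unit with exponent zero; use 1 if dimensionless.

C = A·s = s·A (charge = current × time).
Sv = J/kg (equivalent dose = energy per mass),
    = m²·s⁻².
So Sv² = m⁴·s⁻⁴.
Combining: m²·C·Sv² = m² · (s·A) · (m⁴·s⁻⁴) = m⁶·s⁻³·A.

m⁶·s⁻³·A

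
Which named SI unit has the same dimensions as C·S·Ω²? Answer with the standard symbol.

Wb

C = A·s = s·A (charge = current × time).
S = 1/Ω (conductance is reciprocal resistance),
    = kg⁻¹·m⁻²·s³·A².
Ω = V/A (resistance = voltage per current),
    = kg·m²·s⁻³·A⁻².
So Ω² = kg²·m⁴·s⁻⁶·A⁻⁴.
Combining: C·S·Ω² = (s·A) · (kg⁻¹·m⁻²·s³·A²) · (kg²·m⁴·s⁻⁶·A⁻⁴) = kg·m²·s⁻²·A⁻¹.
kg·m²·s⁻²·A⁻¹ is the base-SI form of the weber.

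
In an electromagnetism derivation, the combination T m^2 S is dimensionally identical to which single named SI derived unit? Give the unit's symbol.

T = Wb/m² (flux density = flux per area),
    = kg·s⁻²·A⁻¹.
S = 1/Ω (conductance is reciprocal resistance),
    = kg⁻¹·m⁻²·s³·A².
Combining: T·m²·S = (kg·s⁻²·A⁻¹) · m² · (kg⁻¹·m⁻²·s³·A²) = s·A.
s·A is the base-SI form of the coulomb.

C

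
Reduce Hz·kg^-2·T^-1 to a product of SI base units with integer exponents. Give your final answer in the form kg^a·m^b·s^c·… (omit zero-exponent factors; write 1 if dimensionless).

kg⁻³·s·A

Hz = s⁻¹.
T = kg·s⁻²·A⁻¹.
So T⁻¹ = kg⁻¹·s²·A.
Combining: Hz·kg⁻²·T⁻¹ = s⁻¹ · kg⁻² · (kg⁻¹·s²·A) = kg⁻³·s·A.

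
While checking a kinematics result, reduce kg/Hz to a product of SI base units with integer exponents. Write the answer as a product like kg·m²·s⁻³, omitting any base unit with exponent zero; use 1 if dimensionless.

Hz = 1/s = s⁻¹ (frequency is cycles per second).
So Hz⁻¹ = s.
Combining: kg·Hz⁻¹ = kg · s = kg·s.

kg·s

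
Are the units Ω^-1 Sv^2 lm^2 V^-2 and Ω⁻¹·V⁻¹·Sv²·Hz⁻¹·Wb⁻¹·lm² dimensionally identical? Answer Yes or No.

Left side:
  Ω = V/A (resistance = voltage per current),
      = kg·m²·s⁻³·A⁻².
  So Ω⁻¹ = kg⁻¹·m⁻²·s³·A².
  Sv = J/kg (equivalent dose = energy per mass),
      = m²·s⁻².
  So Sv² = m⁴·s⁻⁴.
  lm = cd·sr = cd (luminous flux; sr is dimensionless).
  So lm² = cd².
  V = W/A (potential = power per current),
      = kg·m²·s⁻³·A⁻¹.
  So V⁻² = kg⁻²·m⁻⁴·s⁶·A².
  Combining: Ω⁻¹·Sv²·lm²·V⁻² = (kg⁻¹·m⁻²·s³·A²) · (m⁴·s⁻⁴) · cd² · (kg⁻²·m⁻⁴·s⁶·A²) = kg⁻³·m⁻²·s⁵·A⁴·cd².
Right side:
  Ω = kg·m²·s⁻³·A⁻².
  So Ω⁻¹ = kg⁻¹·m⁻²·s³·A².
  V = kg·m²·s⁻³·A⁻¹.
  So V⁻¹ = kg⁻¹·m⁻²·s³·A.
  Sv = m²·s⁻².
  So Sv² = m⁴·s⁻⁴.
  Hz = s⁻¹.
  So Hz⁻¹ = s.
  Wb = kg·m²·s⁻²·A⁻¹.
  So Wb⁻¹ = kg⁻¹·m⁻²·s²·A.
  lm = cd.
  So lm² = cd².
  Combining: Ω⁻¹·V⁻¹·Sv²·Hz⁻¹·Wb⁻¹·lm² = (kg⁻¹·m⁻²·s³·A²) · (kg⁻¹·m⁻²·s³·A) · (m⁴·s⁻⁴) · s · (kg⁻¹·m⁻²·s²·A) · cd² = kg⁻³·m⁻²·s⁵·A⁴·cd².
Both reduce to kg⁻³·m⁻²·s⁵·A⁴·cd².

Yes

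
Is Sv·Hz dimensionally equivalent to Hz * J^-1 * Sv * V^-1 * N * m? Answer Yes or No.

Left side:
  Sv = J/kg (equivalent dose = energy per mass),
      = m²·s⁻².
  Hz = 1/s = s⁻¹ (frequency is cycles per second).
  Combining: Sv·Hz = (m²·s⁻²) · s⁻¹ = m²·s⁻³.
Right side:
  Hz = 1/s = s⁻¹ (frequency is cycles per second).
  J = N·m (work = force × distance),
      = kg·m²·s⁻².
  So J⁻¹ = kg⁻¹·m⁻²·s².
  Sv = J/kg (equivalent dose = energy per mass),
      = m²·s⁻².
  V = W/A (potential = power per current),
      = kg·m²·s⁻³·A⁻¹.
  So V⁻¹ = kg⁻¹·m⁻²·s³·A.
  N = kg·m/s² = kg·m·s⁻² (force = mass × acceleration).
  Combining: Hz·J⁻¹·Sv·V⁻¹·N·m = s⁻¹ · (kg⁻¹·m⁻²·s²) · (m²·s⁻²) · (kg⁻¹·m⁻²·s³·A) · (kg·m·s⁻²) · m = kg⁻¹·A.
Left is m²·s⁻³; right is kg⁻¹·A — different.

No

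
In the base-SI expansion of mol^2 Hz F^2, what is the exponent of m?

-4

Hz = 1/s = s⁻¹ (frequency is cycles per second).
F = C/V (capacitance = charge per voltage),
    = A·s/(kg·m²·s⁻³·A⁻¹) (substituting C and V),
    = kg⁻¹·m⁻²·s⁴·A².
So F² = kg⁻²·m⁻⁴·s⁸·A⁴.
Combining: mol²·Hz·F² = mol² · s⁻¹ · (kg⁻²·m⁻⁴·s⁸·A⁴) = kg⁻²·m⁻⁴·s⁷·A⁴·mol².
The exponent of m is -4.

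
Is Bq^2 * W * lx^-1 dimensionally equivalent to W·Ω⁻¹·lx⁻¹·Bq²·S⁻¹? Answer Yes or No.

Left side:
  Bq = 1/s = s⁻¹ (activity is decays per second).
  So Bq² = s⁻².
  W = J/s (power = energy per time),
      = kg·m²·s⁻³.
  lx = lm/m² (illuminance = luminous flux per area),
      = m⁻²·cd.
  So lx⁻¹ = m²·cd⁻¹.
  Combining: Bq²·W·lx⁻¹ = s⁻² · (kg·m²·s⁻³) · (m²·cd⁻¹) = kg·m⁴·s⁻⁵·cd⁻¹.
Right side:
  W = kg·m²·s⁻³.
  Ω = kg·m²·s⁻³·A⁻².
  So Ω⁻¹ = kg⁻¹·m⁻²·s³·A².
  lx = m⁻²·cd.
  So lx⁻¹ = m²·cd⁻¹.
  Bq = s⁻¹.
  So Bq² = s⁻².
  S = kg⁻¹·m⁻²·s³·A².
  So S⁻¹ = kg·m²·s⁻³·A⁻².
  Combining: W·Ω⁻¹·lx⁻¹·Bq²·S⁻¹ = (kg·m²·s⁻³) · (kg⁻¹·m⁻²·s³·A²) · (m²·cd⁻¹) · s⁻² · (kg·m²·s⁻³·A⁻²) = kg·m⁴·s⁻⁵·cd⁻¹.
Both reduce to kg·m⁴·s⁻⁵·cd⁻¹.

Yes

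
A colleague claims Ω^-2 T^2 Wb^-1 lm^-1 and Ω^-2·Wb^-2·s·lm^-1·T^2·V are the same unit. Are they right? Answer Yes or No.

Left side:
  Ω = kg·m²·s⁻³·A⁻².
  So Ω⁻² = kg⁻²·m⁻⁴·s⁶·A⁴.
  T = kg·s⁻²·A⁻¹.
  So T² = kg²·s⁻⁴·A⁻².
  Wb = kg·m²·s⁻²·A⁻¹.
  So Wb⁻¹ = kg⁻¹·m⁻²·s²·A.
  lm = cd.
  So lm⁻¹ = cd⁻¹.
  Combining: Ω⁻²·T²·Wb⁻¹·lm⁻¹ = (kg⁻²·m⁻⁴·s⁶·A⁴) · (kg²·s⁻⁴·A⁻²) · (kg⁻¹·m⁻²·s²·A) · cd⁻¹ = kg⁻¹·m⁻⁶·s⁴·A³·cd⁻¹.
Right side:
  Ω = V/A (resistance = voltage per current),
      = kg·m²·s⁻³·A⁻².
  So Ω⁻² = kg⁻²·m⁻⁴·s⁶·A⁴.
  Wb = V·s (flux: a volt is a weber per second),
      = kg·m²·s⁻²·A⁻¹.
  So Wb⁻² = kg⁻²·m⁻⁴·s⁴·A².
  lm = cd·sr = cd (luminous flux; sr is dimensionless).
  So lm⁻¹ = cd⁻¹.
  T = Wb/m² (flux density = flux per area),
      = kg·s⁻²·A⁻¹.
  So T² = kg²·s⁻⁴·A⁻².
  V = W/A (potential = power per current),
      = kg·m²·s⁻³·A⁻¹.
  Combining: Ω⁻²·Wb⁻²·s·lm⁻¹·T²·V = (kg⁻²·m⁻⁴·s⁶·A⁴) · (kg⁻²·m⁻⁴·s⁴·A²) · s · cd⁻¹ · (kg²·s⁻⁴·A⁻²) · (kg·m²·s⁻³·A⁻¹) = kg⁻¹·m⁻⁶·s⁴·A³·cd⁻¹.
Both reduce to kg⁻¹·m⁻⁶·s⁴·A³·cd⁻¹.

Yes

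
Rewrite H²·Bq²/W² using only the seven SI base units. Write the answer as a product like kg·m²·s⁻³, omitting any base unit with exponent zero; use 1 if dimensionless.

H = kg·m²·s⁻²·A⁻².
So H² = kg²·m⁴·s⁻⁴·A⁻⁴.
W = kg·m²·s⁻³.
So W⁻² = kg⁻²·m⁻⁴·s⁶.
Bq = s⁻¹.
So Bq² = s⁻².
Combining: H²·W⁻²·Bq² = (kg²·m⁴·s⁻⁴·A⁻⁴) · (kg⁻²·m⁻⁴·s⁶) · s⁻² = A⁻⁴.

A⁻⁴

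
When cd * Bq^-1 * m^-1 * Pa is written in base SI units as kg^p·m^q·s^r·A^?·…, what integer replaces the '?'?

Bq = 1/s = s⁻¹ (activity is decays per second).
So Bq⁻¹ = s.
Pa = N/m² (pressure = force per area),
    = kg·m⁻¹·s⁻².
Combining: cd·Bq⁻¹·m⁻¹·Pa = cd · s · m⁻¹ · (kg·m⁻¹·s⁻²) = kg·m⁻²·s⁻¹·cd.
The exponent of A is 0.

0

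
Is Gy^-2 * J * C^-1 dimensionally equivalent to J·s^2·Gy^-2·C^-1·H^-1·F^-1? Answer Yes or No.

Left side:
  Gy = J/kg (absorbed dose = energy per mass),
      = m²·s⁻².
  So Gy⁻² = m⁻⁴·s⁴.
  J = N·m (work = force × distance),
      = kg·m²·s⁻².
  C = A·s = s·A (charge = current × time).
  So C⁻¹ = s⁻¹·A⁻¹.
  Combining: Gy⁻²·J·C⁻¹ = (m⁻⁴·s⁴) · (kg·m²·s⁻²) · (s⁻¹·A⁻¹) = kg·m⁻²·s·A⁻¹.
Right side:
  J = N·m (work = force × distance),
      = kg·m²·s⁻².
  Gy = J/kg (absorbed dose = energy per mass),
      = m²·s⁻².
  So Gy⁻² = m⁻⁴·s⁴.
  C = A·s = s·A (charge = current × time).
  So C⁻¹ = s⁻¹·A⁻¹.
  H = Wb/A (inductance = flux per current),
      = kg·m²·s⁻²·A⁻².
  So H⁻¹ = kg⁻¹·m⁻²·s²·A².
  F = C/V (capacitance = charge per voltage),
      = A·s/(kg·m²·s⁻³·A⁻¹) (substituting C and V),
      = kg⁻¹·m⁻²·s⁴·A².
  So F⁻¹ = kg·m²·s⁻⁴·A⁻².
  Combining: J·s²·Gy⁻²·C⁻¹·H⁻¹·F⁻¹ = (kg·m²·s⁻²) · s² · (m⁻⁴·s⁴) · (s⁻¹·A⁻¹) · (kg⁻¹·m⁻²·s²·A²) · (kg·m²·s⁻⁴·A⁻²) = kg·m⁻²·s·A⁻¹.
Both reduce to kg·m⁻²·s·A⁻¹.

Yes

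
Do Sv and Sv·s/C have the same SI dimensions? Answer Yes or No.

No

Left side:
  Sv = J/kg (equivalent dose = energy per mass),
      = m²·s⁻².
Right side:
  C = s·A.
  So C⁻¹ = s⁻¹·A⁻¹.
  Sv = m²·s⁻².
  Combining: C⁻¹·Sv·s = (s⁻¹·A⁻¹) · (m²·s⁻²) · s = m²·s⁻²·A⁻¹.
Left is m²·s⁻²; right is m²·s⁻²·A⁻¹ — different.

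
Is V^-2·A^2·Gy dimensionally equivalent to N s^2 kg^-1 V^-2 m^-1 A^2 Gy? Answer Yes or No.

Yes

Left side:
  V = kg·m²·s⁻³·A⁻¹.
  So V⁻² = kg⁻²·m⁻⁴·s⁶·A².
  Gy = m²·s⁻².
  Combining: V⁻²·A²·Gy = (kg⁻²·m⁻⁴·s⁶·A²) · A² · (m²·s⁻²) = kg⁻²·m⁻²·s⁴·A⁴.
Right side:
  N = kg·m/s² = kg·m·s⁻² (force = mass × acceleration).
  V = W/A (potential = power per current),
      = kg·m²·s⁻³·A⁻¹.
  So V⁻² = kg⁻²·m⁻⁴·s⁶·A².
  Gy = J/kg (absorbed dose = energy per mass),
      = m²·s⁻².
  Combining: N·s²·kg⁻¹·V⁻²·m⁻¹·A²·Gy = (kg·m·s⁻²) · s² · kg⁻¹ · (kg⁻²·m⁻⁴·s⁶·A²) · m⁻¹ · A² · (m²·s⁻²) = kg⁻²·m⁻²·s⁴·A⁴.
Both reduce to kg⁻²·m⁻²·s⁴·A⁴.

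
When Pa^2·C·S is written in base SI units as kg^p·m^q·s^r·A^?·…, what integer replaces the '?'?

3

Pa = N/m² (pressure = force per area),
    = kg·m⁻¹·s⁻².
So Pa² = kg²·m⁻²·s⁻⁴.
C = A·s = s·A (charge = current × time).
S = 1/Ω (conductance is reciprocal resistance),
    = kg⁻¹·m⁻²·s³·A².
Combining: Pa²·C·S = (kg²·m⁻²·s⁻⁴) · (s·A) · (kg⁻¹·m⁻²·s³·A²) = kg·m⁻⁴·A³.
The exponent of A is 3.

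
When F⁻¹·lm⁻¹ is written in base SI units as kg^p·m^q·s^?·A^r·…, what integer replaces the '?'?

F = C/V (capacitance = charge per voltage),
    = A·s/(kg·m²·s⁻³·A⁻¹) (substituting C and V),
    = kg⁻¹·m⁻²·s⁴·A².
So F⁻¹ = kg·m²·s⁻⁴·A⁻².
lm = cd·sr = cd (luminous flux; sr is dimensionless).
So lm⁻¹ = cd⁻¹.
Combining: F⁻¹·lm⁻¹ = (kg·m²·s⁻⁴·A⁻²) · cd⁻¹ = kg·m²·s⁻⁴·A⁻²·cd⁻¹.
The exponent of s is -4.

-4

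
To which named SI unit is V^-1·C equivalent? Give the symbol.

V = kg·m²·s⁻³·A⁻¹.
So V⁻¹ = kg⁻¹·m⁻²·s³·A.
C = s·A.
Combining: V⁻¹·C = (kg⁻¹·m⁻²·s³·A) · (s·A) = kg⁻¹·m⁻²·s⁴·A².
kg⁻¹·m⁻²·s⁴·A² is the base-SI form of the farad.

F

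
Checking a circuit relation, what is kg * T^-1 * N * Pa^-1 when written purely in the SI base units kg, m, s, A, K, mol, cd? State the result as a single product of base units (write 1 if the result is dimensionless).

m²·s²·A

T = Wb/m² (flux density = flux per area),
    = kg·s⁻²·A⁻¹.
So T⁻¹ = kg⁻¹·s²·A.
N = kg·m/s² = kg·m·s⁻² (force = mass × acceleration).
Pa = N/m² (pressure = force per area),
    = kg·m⁻¹·s⁻².
So Pa⁻¹ = kg⁻¹·m·s².
Combining: kg·T⁻¹·N·Pa⁻¹ = kg · (kg⁻¹·s²·A) · (kg·m·s⁻²) · (kg⁻¹·m·s²) = m²·s²·A.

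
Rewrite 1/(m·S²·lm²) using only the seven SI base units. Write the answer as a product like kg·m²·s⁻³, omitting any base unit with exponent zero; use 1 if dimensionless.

S = kg⁻¹·m⁻²·s³·A².
So S⁻² = kg²·m⁴·s⁻⁶·A⁻⁴.
lm = cd.
So lm⁻² = cd⁻².
Combining: m⁻¹·S⁻²·lm⁻² = m⁻¹ · (kg²·m⁴·s⁻⁶·A⁻⁴) · cd⁻² = kg²·m³·s⁻⁶·A⁻⁴·cd⁻².

kg²·m³·s⁻⁶·A⁻⁴·cd⁻²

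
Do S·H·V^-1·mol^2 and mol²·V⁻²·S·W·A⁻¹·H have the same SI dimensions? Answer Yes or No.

Left side:
  S = 1/Ω (conductance is reciprocal resistance),
      = kg⁻¹·m⁻²·s³·A².
  H = Wb/A (inductance = flux per current),
      = kg·m²·s⁻²·A⁻².
  V = W/A (potential = power per current),
      = kg·m²·s⁻³·A⁻¹.
  So V⁻¹ = kg⁻¹·m⁻²·s³·A.
  Combining: S·H·V⁻¹·mol² = (kg⁻¹·m⁻²·s³·A²) · (kg·m²·s⁻²·A⁻²) · (kg⁻¹·m⁻²·s³·A) · mol² = kg⁻¹·m⁻²·s⁴·A·mol².
Right side:
  V = kg·m²·s⁻³·A⁻¹.
  So V⁻² = kg⁻²·m⁻⁴·s⁶·A².
  S = kg⁻¹·m⁻²·s³·A².
  W = kg·m²·s⁻³.
  H = kg·m²·s⁻²·A⁻².
  Combining: mol²·V⁻²·S·W·A⁻¹·H = mol² · (kg⁻²·m⁻⁴·s⁶·A²) · (kg⁻¹·m⁻²·s³·A²) · (kg·m²·s⁻³) · A⁻¹ · (kg·m²·s⁻²·A⁻²) = kg⁻¹·m⁻²·s⁴·A·mol².
Both reduce to kg⁻¹·m⁻²·s⁴·A·mol².

Yes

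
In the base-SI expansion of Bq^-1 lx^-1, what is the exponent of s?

1

Bq = 1/s = s⁻¹ (activity is decays per second).
So Bq⁻¹ = s.
lx = lm/m² (illuminance = luminous flux per area),
    = m⁻²·cd.
So lx⁻¹ = m²·cd⁻¹.
Combining: Bq⁻¹·lx⁻¹ = s · (m²·cd⁻¹) = m²·s·cd⁻¹.
The exponent of s is 1.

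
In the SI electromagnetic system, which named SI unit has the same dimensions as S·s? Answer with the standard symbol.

S = 1/Ω (conductance is reciprocal resistance),
    = kg⁻¹·m⁻²·s³·A².
Combining: S·s = (kg⁻¹·m⁻²·s³·A²) · s = kg⁻¹·m⁻²·s⁴·A².
kg⁻¹·m⁻²·s⁴·A² is the base-SI form of the farad.

F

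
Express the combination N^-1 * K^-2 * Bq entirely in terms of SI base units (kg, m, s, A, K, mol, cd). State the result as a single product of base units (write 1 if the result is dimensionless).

kg⁻¹·m⁻¹·s·K⁻²

N = kg·m/s² = kg·m·s⁻² (force = mass × acceleration).
So N⁻¹ = kg⁻¹·m⁻¹·s².
Bq = 1/s = s⁻¹ (activity is decays per second).
Combining: N⁻¹·K⁻²·Bq = (kg⁻¹·m⁻¹·s²) · K⁻² · s⁻¹ = kg⁻¹·m⁻¹·s·K⁻².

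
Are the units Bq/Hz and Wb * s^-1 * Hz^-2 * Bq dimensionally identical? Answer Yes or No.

No

Left side:
  Bq = s⁻¹.
  Hz = s⁻¹.
  So Hz⁻¹ = s.
  Combining: Bq·Hz⁻¹ = s⁻¹ · s = 1.
Right side:
  Wb = kg·m²·s⁻²·A⁻¹.
  Hz = s⁻¹.
  So Hz⁻² = s².
  Bq = s⁻¹.
  Combining: Wb·s⁻¹·Hz⁻²·Bq = (kg·m²·s⁻²·A⁻¹) · s⁻¹ · s² · s⁻¹ = kg·m²·s⁻²·A⁻¹.
Left is 1; right is kg·m²·s⁻²·A⁻¹ — different.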